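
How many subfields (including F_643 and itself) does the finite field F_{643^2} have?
F_{643^2} has 2 subfields

The subfields of F_{p^n} are exactly the fields F_{p^d} for d | n (each is the fixed field of the unique index-d subgroup of Gal(F_{p^n}/F_p) ≅ Z/nZ). The divisors of n = 2 are {1, 2}, giving 2 subfields: F_{643^1}, F_{643^2}.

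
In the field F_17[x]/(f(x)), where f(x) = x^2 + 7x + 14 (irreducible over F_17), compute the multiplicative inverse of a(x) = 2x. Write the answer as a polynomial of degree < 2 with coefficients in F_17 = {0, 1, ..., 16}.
a(x)^(-1) ≡ 3x + 4 (mod f(x))

Since f is irreducible over F_17, F_17[x]/(f) is a field and a(x) ≠ 0 has an inverse. Apply the extended Euclidean algorithm to f(x) and a(x) in F_17[x]: f(x) = (9x + 12)·a(x) + (14). The last nonzero remainder is the constant 14 = gcd(f, a) in F_17. Back-substituting through the division chain expresses 14 = s(x)·a(x) + t(x)·f(x) with s(x) ≡ 8x + 5 (mod f), so (8x + 5)·a(x) ≡ 14 (mod f). Multiplying by 14^(-1) ≡ 11 in F_17 gives a(x)^(-1) ≡ 11·(8x + 5) ≡ 3x + 4 (mod f). Check: (2x)·(3x + 4) = 6x^2 + 8x ≡ 1 (mod x^2 + 7x + 14).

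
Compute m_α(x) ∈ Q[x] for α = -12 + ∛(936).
m_α(x) = x^3 + 36x^2 + 432x + 792

Set β = α + 12 = ∛(936), so β^3 = 936. Then (α + 12)^3 - 936 = 0, i.e. α is a root of g(x) = (x + 12)^3 - 936 = x^3 + 36x^2 + 432x + 792. Since g(x) = h(x + 12) where h(x) = x^3 - 936, and h is irreducible over Q (because 936 is not a perfect cube, so h has no rational root, and a monic cubic with no rational root is irreducible), g is also irreducible (irreducibility is preserved under the substitution x → x + 12). Hence m_α(x) = x^3 + 36x^2 + 432x + 792.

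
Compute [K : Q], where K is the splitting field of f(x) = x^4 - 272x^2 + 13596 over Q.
[K : Q] = 4

Solving the quadratic in x^2: x^2 = (272 ± √(272^2 - 4·13596))/2 = (272 ± √19600)/2 = (272 ± 140)/2, giving x^2 = 66 or x^2 = 206. So f(x) = (x^2 - 66)(x^2 - 206) and the roots of f are ±√66, ±√206. Hence the splitting field is K = Q(√66, √206). Since 66 and 206 are distinct squarefree integers > 1, their product 13596 is not a perfect square, so √206 ∉ Q(√66). By the tower law [K:Q] = [Q(√66,√206):Q(√66)] · [Q(√66):Q] = 2 · 2 = 4.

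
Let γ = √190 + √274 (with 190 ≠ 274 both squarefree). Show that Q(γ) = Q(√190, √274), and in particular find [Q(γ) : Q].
[Q(γ) : Q] = 4 (equivalently, Q(γ) = Q(√190, √274))

Obviously Q(γ) ⊆ Q(√190, √274), and [Q(√190, √274):Q] = 4 (since 190, 274 are distinct squarefree integers > 1 with 52060 not a perfect square). To show equality we compute the minimal polynomial of γ. From γ = √190 + √274: γ^2 = 190 + 2√(52060) + 274 = 464 + 2√(52060), so γ^2 - 464 = 2√(52060); squaring, (γ^2 - 464)^2 = 4·52060, i.e. γ^4 - 928γ^2 + 215296 - 208240 = 0, i.e. γ^4 - 928γ^2 + 7056 = 0. So γ is a root of x^4 - 928x^2 + 7056. This polynomial is irreducible over Q: it has no rational root (each ±√190 ± √274 is irrational), and any factorization into two quadratics over Q would force √(52060) ∈ Q (pairing opposite roots) or √190, √274 ∈ Q (other pairings), all impossible. Hence [Q(γ):Q] = 4 = [Q(√190, √274):Q], so Q(γ) = Q(√190, √274).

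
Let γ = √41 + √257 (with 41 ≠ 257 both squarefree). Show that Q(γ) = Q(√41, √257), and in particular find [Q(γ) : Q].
[Q(γ) : Q] = 4 (equivalently, Q(γ) = Q(√41, √257))

Obviously Q(γ) ⊆ Q(√41, √257), and [Q(√41, √257):Q] = 4 (since 41, 257 are distinct squarefree integers > 1 with 10537 not a perfect square). To show equality we compute the minimal polynomial of γ. From γ = √41 + √257: γ^2 = 41 + 2√(10537) + 257 = 298 + 2√(10537), so γ^2 - 298 = 2√(10537); squaring, (γ^2 - 298)^2 = 4·10537, i.e. γ^4 - 596γ^2 + 88804 - 42148 = 0, i.e. γ^4 - 596γ^2 + 46656 = 0. So γ is a root of x^4 - 596x^2 + 46656. This polynomial is irreducible over Q: it has no rational root (each ±√41 ± √257 is irrational), and any factorization into two quadratics over Q would force √(10537) ∈ Q (pairing opposite roots) or √41, √257 ∈ Q (other pairings), all impossible. Hence [Q(γ):Q] = 4 = [Q(√41, √257):Q], so Q(γ) = Q(√41, √257).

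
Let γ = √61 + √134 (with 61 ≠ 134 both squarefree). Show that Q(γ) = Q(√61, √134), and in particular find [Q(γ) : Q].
[Q(γ) : Q] = 4 (equivalently, Q(γ) = Q(√61, √134))

Obviously Q(γ) ⊆ Q(√61, √134), and [Q(√61, √134):Q] = 4 (since 61, 134 are distinct squarefree integers > 1 with 8174 not a perfect square). To show equality we compute the minimal polynomial of γ. From γ = √61 + √134: γ^2 = 61 + 2√(8174) + 134 = 195 + 2√(8174), so γ^2 - 195 = 2√(8174); squaring, (γ^2 - 195)^2 = 4·8174, i.e. γ^4 - 390γ^2 + 38025 - 32696 = 0, i.e. γ^4 - 390γ^2 + 5329 = 0. So γ is a root of x^4 - 390x^2 + 5329. This polynomial is irreducible over Q: it has no rational root (each ±√61 ± √134 is irrational), and any factorization into two quadratics over Q would force √(8174) ∈ Q (pairing opposite roots) or √61, √134 ∈ Q (other pairings), all impossible. Hence [Q(γ):Q] = 4 = [Q(√61, √134):Q], so Q(γ) = Q(√61, √134).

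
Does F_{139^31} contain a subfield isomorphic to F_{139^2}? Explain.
No: F_{139^2} is not a subfield of F_{139^31}

F_{p^m} embeds in F_{p^n} iff m | n. Here 2 ∤ 31 (since 31 = 15·2 + 1 with remainder 1 ≠ 0), so F_{139^2} is not a subfield of F_{139^31}. Equivalently: if it were, the tower law would give 2 = [F_{139^2}:F_139] dividing [F_{139^31}:F_139] = 31, contradiction.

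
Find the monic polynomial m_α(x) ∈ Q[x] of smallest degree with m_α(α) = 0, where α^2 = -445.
m_α(x) = x^2 + 445

α satisfies α^2 + 445 = 0, so x^2 + 445 annihilates α. Since d = -445 is squarefree and ≠ 1, it is not a perfect square in Q, so x^2 + 445 has no rational root and is therefore irreducible over Q (a degree-2 polynomial over a field is irreducible iff it has no root). Hence m_α(x) = x^2 + 445.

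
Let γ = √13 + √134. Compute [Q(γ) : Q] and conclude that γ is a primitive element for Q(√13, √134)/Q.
[Q(γ) : Q] = 4 (equivalently, Q(γ) = Q(√13, √134))

Obviously Q(γ) ⊆ Q(√13, √134), and [Q(√13, √134):Q] = 4 (since 13, 134 are distinct squarefree integers > 1 with 1742 not a perfect square). To show equality we compute the minimal polynomial of γ. From γ = √13 + √134: γ^2 = 13 + 2√(1742) + 134 = 147 + 2√(1742), so γ^2 - 147 = 2√(1742); squaring, (γ^2 - 147)^2 = 4·1742, i.e. γ^4 - 294γ^2 + 21609 - 6968 = 0, i.e. γ^4 - 294γ^2 + 14641 = 0. So γ is a root of x^4 - 294x^2 + 14641. This polynomial is irreducible over Q: it has no rational root (each ±√13 ± √134 is irrational), and any factorization into two quadratics over Q would force √(1742) ∈ Q (pairing opposite roots) or √13, √134 ∈ Q (other pairings), all impossible. Hence [Q(γ):Q] = 4 = [Q(√13, √134):Q], so Q(γ) = Q(√13, √134).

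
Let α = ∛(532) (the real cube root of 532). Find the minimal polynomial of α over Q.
m_α(x) = x^3 - 532

α satisfies α^3 = 532, so x^3 - 532 annihilates α. By the rational root test, a rational root p/q (in lowest terms) of x^3 - 532 would satisfy p^3 = 532 q^3, forcing q = 1 and p^3 = 532; but 532 is not a perfect cube, contradiction. A monic cubic over Q with no rational root is irreducible (any nontrivial factorization would include a linear factor). Hence x^3 - 532 is the minimal polynomial of α, and in particular [Q(α):Q] = 3.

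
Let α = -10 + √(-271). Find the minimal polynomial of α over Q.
m_α(x) = x^2 + 20x + 371

From α + 10 = √(-271), squaring gives (α + 10)^2 = -271, i.e. α^2 + 20α + 100 = -271, so α^2 + 20α + 371 = 0. The discriminant of x^2 + 20x + 371 is (20)^2 - 4·(371) = 400 - 1484 = -1084, and 4·(-271) is not a perfect square in Q since -271 is squarefree and ≠ 1. Hence x^2 + 20x + 371 is irreducible over Q and is the minimal polynomial of α.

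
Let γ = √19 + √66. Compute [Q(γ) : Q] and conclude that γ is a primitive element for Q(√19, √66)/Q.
[Q(γ) : Q] = 4 (equivalently, Q(γ) = Q(√19, √66))

Obviously Q(γ) ⊆ Q(√19, √66), and [Q(√19, √66):Q] = 4 (since 19, 66 are distinct squarefree integers > 1 with 1254 not a perfect square). To show equality we compute the minimal polynomial of γ. From γ = √19 + √66: γ^2 = 19 + 2√(1254) + 66 = 85 + 2√(1254), so γ^2 - 85 = 2√(1254); squaring, (γ^2 - 85)^2 = 4·1254, i.e. γ^4 - 170γ^2 + 7225 - 5016 = 0, i.e. γ^4 - 170γ^2 + 2209 = 0. So γ is a root of x^4 - 170x^2 + 2209. This polynomial is irreducible over Q: it has no rational root (each ±√19 ± √66 is irrational), and any factorization into two quadratics over Q would force √(1254) ∈ Q (pairing opposite roots) or √19, √66 ∈ Q (other pairings), all impossible. Hence [Q(γ):Q] = 4 = [Q(√19, √66):Q], so Q(γ) = Q(√19, √66).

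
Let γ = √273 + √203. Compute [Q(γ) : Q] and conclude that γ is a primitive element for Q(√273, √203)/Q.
[Q(γ) : Q] = 4 (equivalently, Q(γ) = Q(√273, √203))

Obviously Q(γ) ⊆ Q(√273, √203), and [Q(√273, √203):Q] = 4 (since 273, 203 are distinct squarefree integers > 1 with 55419 not a perfect square). To show equality we compute the minimal polynomial of γ. From γ = √273 + √203: γ^2 = 273 + 2√(55419) + 203 = 476 + 2√(55419), so γ^2 - 476 = 2√(55419); squaring, (γ^2 - 476)^2 = 4·55419, i.e. γ^4 - 952γ^2 + 226576 - 221676 = 0, i.e. γ^4 - 952γ^2 + 4900 = 0. So γ is a root of x^4 - 952x^2 + 4900. This polynomial is irreducible over Q: it has no rational root (each ±√273 ± √203 is irrational), and any factorization into two quadratics over Q would force √(55419) ∈ Q (pairing opposite roots) or √273, √203 ∈ Q (other pairings), all impossible. Hence [Q(γ):Q] = 4 = [Q(√273, √203):Q], so Q(γ) = Q(√273, √203).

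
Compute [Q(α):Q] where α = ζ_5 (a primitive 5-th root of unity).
[Q(α):Q] = 4

The minimal polynomial of ζ_5 over Q is the 5-th cyclotomic polynomial Φ_5(x), which is irreducible over Q and has degree φ(5) = 4. Hence [Q(α):Q] = φ(5) = 4.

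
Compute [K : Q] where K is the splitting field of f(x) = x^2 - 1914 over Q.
[K : Q] = 2

f(x) = x^2 - 1914 factors as (x - √1914)(x + √1914). The splitting field is K = Q(√1914). Since 1914 is squarefree and > 1, it is not a perfect square, so x^2 - 1914 is irreducible over Q and [Q(√1914) : Q] = 2. Hence [K : Q] = 2.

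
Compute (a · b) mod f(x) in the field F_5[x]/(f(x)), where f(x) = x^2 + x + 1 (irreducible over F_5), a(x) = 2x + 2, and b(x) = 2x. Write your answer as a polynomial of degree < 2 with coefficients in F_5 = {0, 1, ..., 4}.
a · b ≡ 1 (mod f(x))

Multiply in F_5[x]: a(x)·b(x) = (2x + 2)·(2x) = 4x^2 + 4x. This has degree ≥ 2, so divide by f(x) over F_5: 4x^2 + 4x = (4)·(x^2 + x + 1) + (1). Hence a·b ≡ 1 (mod f). (F_5[x]/(f) is a field with 5^2 = 25 elements since f is irreducible of degree 2.)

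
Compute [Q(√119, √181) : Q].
[Q(√119, √181) : Q] = 4

[Q(√119):Q] = 2 (min poly x^2 - 119, irreducible since 119 is squarefree > 1). For the top step, suppose √181 ∈ Q(√119), say √181 = c + d√119 with c, d ∈ Q. Squaring: 181 = c^2 + 119d^2 + 2cd√119. Since √119 ∉ Q this forces 2cd = 0. If d = 0 then √181 = c ∈ Q, contradicting 181 squarefree > 1. If c = 0 then 181 = 119d^2, so 119·181 = (119d)^2 is a perfect square in Q — but 119·181 = 21539 is not a perfect square (since 119 and 181 are distinct squarefree integers). Contradiction. Hence √181 ∉ Q(√119), so x^2 - 181 stays irreducible over Q(√119) and [Q(√119, √181) : Q(√119)] = 2. By the tower law, [Q(√119, √181) : Q] = 2 · 2 = 4.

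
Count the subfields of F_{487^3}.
F_{487^3} has 2 subfields

The subfields of F_{p^n} are exactly the fields F_{p^d} for d | n (each is the fixed field of the unique index-d subgroup of Gal(F_{p^n}/F_p) ≅ Z/nZ). The divisors of n = 3 are {1, 3}, giving 2 subfields: F_{487^1}, F_{487^3}.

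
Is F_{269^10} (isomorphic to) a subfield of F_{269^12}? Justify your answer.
No: F_{269^10} is not a subfield of F_{269^12}

F_{p^m} embeds in F_{p^n} iff m | n. Here 10 ∤ 12 (since 12 = 1·10 + 2 with remainder 2 ≠ 0), so F_{269^10} is not a subfield of F_{269^12}. Equivalently: if it were, the tower law would give 10 = [F_{269^10}:F_269] dividing [F_{269^12}:F_269] = 12, contradiction.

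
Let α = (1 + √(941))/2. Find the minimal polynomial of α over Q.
m_α(x) = x^2 - x - 235

From 2α - 1 = √(941), squaring gives (2α - 1)^2 = 941, i.e. 4α^2 - 4α + 1 = 941, so α^2 - α + (1 - 941)/4 = 0. Since 941 ≡ 1 (mod 4), (1 - 941)/4 = -235 ∈ Z. The polynomial x^2 - x - 235 has discriminant 1 - 4·(-235) = 941, which is not a perfect square in Q (d = 941 is squarefree and ≠ 1), so x^2 - x - 235 is irreducible over Q. It is the minimal polynomial of α.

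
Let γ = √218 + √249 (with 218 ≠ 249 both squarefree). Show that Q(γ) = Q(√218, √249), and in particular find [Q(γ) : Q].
[Q(γ) : Q] = 4 (equivalently, Q(γ) = Q(√218, √249))

Obviously Q(γ) ⊆ Q(√218, √249), and [Q(√218, √249):Q] = 4 (since 218, 249 are distinct squarefree integers > 1 with 54282 not a perfect square). To show equality we compute the minimal polynomial of γ. From γ = √218 + √249: γ^2 = 218 + 2√(54282) + 249 = 467 + 2√(54282), so γ^2 - 467 = 2√(54282); squaring, (γ^2 - 467)^2 = 4·54282, i.e. γ^4 - 934γ^2 + 218089 - 217128 = 0, i.e. γ^4 - 934γ^2 + 961 = 0. So γ is a root of x^4 - 934x^2 + 961. This polynomial is irreducible over Q: it has no rational root (each ±√218 ± √249 is irrational), and any factorization into two quadratics over Q would force √(54282) ∈ Q (pairing opposite roots) or √218, √249 ∈ Q (other pairings), all impossible. Hence [Q(γ):Q] = 4 = [Q(√218, √249):Q], so Q(γ) = Q(√218, √249).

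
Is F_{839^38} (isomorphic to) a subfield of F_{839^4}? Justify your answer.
No: F_{839^38} is not a subfield of F_{839^4}

F_{p^m} embeds in F_{p^n} iff m | n. Here 38 ∤ 4 (since 4 = 0·38 + 4 with remainder 4 ≠ 0), so F_{839^38} is not a subfield of F_{839^4}. Equivalently: if it were, the tower law would give 38 = [F_{839^38}:F_839] dividing [F_{839^4}:F_839] = 4, contradiction.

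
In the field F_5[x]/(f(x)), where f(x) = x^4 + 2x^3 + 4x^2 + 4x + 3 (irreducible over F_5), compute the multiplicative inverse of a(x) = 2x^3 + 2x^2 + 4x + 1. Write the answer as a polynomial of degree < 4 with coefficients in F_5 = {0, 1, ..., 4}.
a(x)^(-1) ≡ 3x^3 + 4x (mod f(x))

Since f is irreducible over F_5, F_5[x]/(f) is a field and a(x) ≠ 0 has an inverse. Apply the extended Euclidean algorithm to f(x) and a(x) in F_5[x]: f(x) = (3x + 3)·a(x) + (x^2 + 4x);  a(x) = (2x + 4)·(x^2 + 4x) + (3x + 1);  (x^2 + 4x) = (2x + 4)·(3x + 1) + (1). The last nonzero remainder is the constant 1 = gcd(f, a) in F_5. Back-substituting through the division chain expresses 1 = s(x)·a(x) + t(x)·f(x) with s(x) ≡ 3x^3 + 4x (mod f), so a(x)^(-1) ≡ s(x) = 3x^3 + 4x (mod f). Check: (2x^3 + 2x^2 + 4x + 1)·(3x^3 + 4x) = x^6 + x^5 + x^3 + x^2 + 4x ≡ 1 (mod x^4 + 2x^3 + 4x^2 + 4x + 3).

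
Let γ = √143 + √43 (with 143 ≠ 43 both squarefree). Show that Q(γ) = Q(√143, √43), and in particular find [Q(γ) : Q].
[Q(γ) : Q] = 4 (equivalently, Q(γ) = Q(√143, √43))

Obviously Q(γ) ⊆ Q(√143, √43), and [Q(√143, √43):Q] = 4 (since 143, 43 are distinct squarefree integers > 1 with 6149 not a perfect square). To show equality we compute the minimal polynomial of γ. From γ = √143 + √43: γ^2 = 143 + 2√(6149) + 43 = 186 + 2√(6149), so γ^2 - 186 = 2√(6149); squaring, (γ^2 - 186)^2 = 4·6149, i.e. γ^4 - 372γ^2 + 34596 - 24596 = 0, i.e. γ^4 - 372γ^2 + 10000 = 0. So γ is a root of x^4 - 372x^2 + 10000. This polynomial is irreducible over Q: it has no rational root (each ±√143 ± √43 is irrational), and any factorization into two quadratics over Q would force √(6149) ∈ Q (pairing opposite roots) or √143, √43 ∈ Q (other pairings), all impossible. Hence [Q(γ):Q] = 4 = [Q(√143, √43):Q], so Q(γ) = Q(√143, √43).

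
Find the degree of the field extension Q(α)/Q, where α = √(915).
[Q(α):Q] = 2

[Q(α):Q] equals the degree of the minimal polynomial of α. Here α^2 = 915 and x^2 - 915 is irreducible (d = 915 is squarefree, ≠ 1, hence not a square), so deg(m_α) = 2. Thus [Q(α):Q] = 2.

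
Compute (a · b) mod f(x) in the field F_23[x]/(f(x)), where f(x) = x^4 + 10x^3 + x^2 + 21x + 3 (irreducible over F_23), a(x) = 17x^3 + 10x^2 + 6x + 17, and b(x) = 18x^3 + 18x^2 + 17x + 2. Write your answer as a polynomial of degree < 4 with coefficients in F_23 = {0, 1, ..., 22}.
a · b ≡ 6x^3 + 22x^2 + 15x + 17 (mod f(x))

Multiply in F_23[x]: a(x)·b(x) = (17x^3 + 10x^2 + 6x + 17)·(18x^3 + 18x^2 + 17x + 2) = 7x^6 + 3x^5 + 2x^4 + 20x^3 + 14x^2 + 2x + 11. This has degree ≥ 4, so divide by f(x) over F_23: 7x^6 + 3x^5 + 2x^4 + 20x^3 + 14x^2 + 2x + 11 = (7x^2 + 2x + 21)·(x^4 + 10x^3 + x^2 + 21x + 3) + (6x^3 + 22x^2 + 15x + 17). Hence a·b ≡ 6x^3 + 22x^2 + 15x + 17 (mod f). (F_23[x]/(f) is a field with 23^4 = 279841 elements since f is irreducible of degree 4.)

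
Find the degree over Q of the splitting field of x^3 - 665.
[K : Q] = 6

The roots of x^3 - 665 are ∛665, ω∛665, ω^2∛665 where ω = e^(2πi/3) is a primitive cube root of unity, so K = Q(∛665, ω). Now [Q(∛665):Q] = 3 (since 665 is not a perfect cube, x^3 - 665 is irreducible) and [Q(ω):Q] = 2. Both 2 and 3 divide [K:Q], and [K:Q] ≤ 3·2 = 6, so [K:Q] = 6. (Equivalently: Q(∛665) ⊂ R but ω ∉ R, so [K : Q(∛665)] = 2.)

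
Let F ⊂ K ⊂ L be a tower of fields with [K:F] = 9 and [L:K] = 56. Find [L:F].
[L:F] = 504

The tower law says that for any tower of field extensions F ⊂ K ⊂ L with finite degrees, [L:F] = [L:K] · [K:F]. Here this gives [L:F] = 56 · 9 = 504.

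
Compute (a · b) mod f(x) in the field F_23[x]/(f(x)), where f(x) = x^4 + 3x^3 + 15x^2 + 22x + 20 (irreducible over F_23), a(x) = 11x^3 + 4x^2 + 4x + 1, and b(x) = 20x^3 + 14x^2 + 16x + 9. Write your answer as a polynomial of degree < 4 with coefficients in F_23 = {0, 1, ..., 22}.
a · b ≡ 19x^3 + 8x^2 + 8x + 8 (mod f(x))

Multiply in F_23[x]: a(x)·b(x) = (11x^3 + 4x^2 + 4x + 1)·(20x^3 + 14x^2 + 16x + 9) = 13x^6 + 4x^5 + 13x^4 + 9x^3 + 22x^2 + 6x + 9. This has degree ≥ 4, so divide by f(x) over F_23: 13x^6 + 4x^5 + 13x^4 + 9x^3 + 22x^2 + 6x + 9 = (13x^2 + 11x + 15)·(x^4 + 3x^3 + 15x^2 + 22x + 20) + (19x^3 + 8x^2 + 8x + 8). Hence a·b ≡ 19x^3 + 8x^2 + 8x + 8 (mod f). (F_23[x]/(f) is a field with 23^4 = 279841 elements since f is irreducible of degree 4.)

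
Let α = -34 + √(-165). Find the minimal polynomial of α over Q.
m_α(x) = x^2 + 68x + 1321

From α + 34 = √(-165), squaring gives (α + 34)^2 = -165, i.e. α^2 + 68α + 1156 = -165, so α^2 + 68α + 1321 = 0. The discriminant of x^2 + 68x + 1321 is (68)^2 - 4·(1321) = 4624 - 5284 = -660, and 4·(-165) is not a perfect square in Q since -165 is squarefree and ≠ 1. Hence x^2 + 68x + 1321 is irreducible over Q and is the minimal polynomial of α.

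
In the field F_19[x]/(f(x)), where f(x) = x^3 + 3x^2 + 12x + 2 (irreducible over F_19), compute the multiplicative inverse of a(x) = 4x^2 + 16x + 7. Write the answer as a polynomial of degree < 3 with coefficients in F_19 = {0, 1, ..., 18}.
a(x)^(-1) ≡ 5x + 14 (mod f(x))

Since f is irreducible over F_19, F_19[x]/(f) is a field and a(x) ≠ 0 has an inverse. Apply the extended Euclidean algorithm to f(x) and a(x) in F_19[x]: f(x) = (5x + 14)·a(x) + (18). The last nonzero remainder is the constant 18 = gcd(f, a) in F_19. Back-substituting through the division chain expresses 18 = s(x)·a(x) + t(x)·f(x) with s(x) ≡ 14x + 5 (mod f), so (14x + 5)·a(x) ≡ 18 (mod f). Multiplying by 18^(-1) ≡ 18 in F_19 gives a(x)^(-1) ≡ 18·(14x + 5) ≡ 5x + 14 (mod f). Check: (4x^2 + 16x + 7)·(5x + 14) = x^3 + 3x^2 + 12x + 3 ≡ 1 (mod x^3 + 3x^2 + 12x + 2).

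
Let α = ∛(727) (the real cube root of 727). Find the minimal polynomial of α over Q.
m_α(x) = x^3 - 727

α satisfies α^3 = 727, so x^3 - 727 annihilates α. By the rational root test, a rational root p/q (in lowest terms) of x^3 - 727 would satisfy p^3 = 727 q^3, forcing q = 1 and p^3 = 727; but 727 is not a perfect cube, contradiction. A monic cubic over Q with no rational root is irreducible (any nontrivial factorization would include a linear factor). Hence x^3 - 727 is the minimal polynomial of α, and in particular [Q(α):Q] = 3.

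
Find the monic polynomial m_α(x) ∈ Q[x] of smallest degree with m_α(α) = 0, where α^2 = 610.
m_α(x) = x^2 - 610

α satisfies α^2 - 610 = 0, so x^2 - 610 annihilates α. Since d = 610 is squarefree and ≠ 1, it is not a perfect square in Q, so x^2 - 610 has no rational root and is therefore irreducible over Q (a degree-2 polynomial over a field is irreducible iff it has no root). Hence m_α(x) = x^2 - 610.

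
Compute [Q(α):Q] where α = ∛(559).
[Q(α):Q] = 3

The minimal polynomial of α is x^3 - 559, irreducible over Q since 559 is not a perfect cube (so x^3 - 559 has no rational root). Hence [Q(α):Q] = deg(m_α) = 3.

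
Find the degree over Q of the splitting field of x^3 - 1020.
[K : Q] = 6

The roots of x^3 - 1020 are ∛1020, ω∛1020, ω^2∛1020 where ω = e^(2πi/3) is a primitive cube root of unity, so K = Q(∛1020, ω). Now [Q(∛1020):Q] = 3 (since 1020 is not a perfect cube, x^3 - 1020 is irreducible) and [Q(ω):Q] = 2. Both 2 and 3 divide [K:Q], and [K:Q] ≤ 3·2 = 6, so [K:Q] = 6. (Equivalently: Q(∛1020) ⊂ R but ω ∉ R, so [K : Q(∛1020)] = 2.)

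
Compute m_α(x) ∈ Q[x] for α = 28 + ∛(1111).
m_α(x) = x^3 - 84x^2 + 2352x - 23063

Set β = α - 28 = ∛(1111), so β^3 = 1111. Then (α - 28)^3 - 1111 = 0, i.e. α is a root of g(x) = (x - 28)^3 - 1111 = x^3 - 84x^2 + 2352x - 23063. Since g(x) = h(x - 28) where h(x) = x^3 - 1111, and h is irreducible over Q (because 1111 is not a perfect cube, so h has no rational root, and a monic cubic with no rational root is irreducible), g is also irreducible (irreducibility is preserved under the substitution x → x - 28). Hence m_α(x) = x^3 - 84x^2 + 2352x - 23063.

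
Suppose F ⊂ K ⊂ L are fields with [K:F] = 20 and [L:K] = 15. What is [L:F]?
[L:F] = 300

The tower law says that for any tower of field extensions F ⊂ K ⊂ L with finite degrees, [L:F] = [L:K] · [K:F]. Here this gives [L:F] = 15 · 20 = 300.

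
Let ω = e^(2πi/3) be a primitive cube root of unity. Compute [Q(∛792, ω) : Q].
[Q(∛792, ω) : Q] = 6

[Q(∛792):Q] = 3 (min poly x^3 - 792, irreducible since 792 is not a perfect cube). [Q(ω):Q] = 2 (min poly x^2 + x + 1). Since Q(∛792) ⊂ R and ω ∉ R, we have ω ∉ Q(∛792), so x^2 + x + 1 remains irreducible over Q(∛792) and [Q(∛792, ω) : Q(∛792)] = 2. By the tower law, [Q(∛792, ω) : Q] = 3 · 2 = 6. (In fact Q(∛792, ω) is the splitting field of x^3 - 792 over Q.)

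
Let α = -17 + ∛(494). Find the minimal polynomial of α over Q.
m_α(x) = x^3 + 51x^2 + 867x + 4419

Set β = α + 17 = ∛(494), so β^3 = 494. Then (α + 17)^3 - 494 = 0, i.e. α is a root of g(x) = (x + 17)^3 - 494 = x^3 + 51x^2 + 867x + 4419. Since g(x) = h(x + 17) where h(x) = x^3 - 494, and h is irreducible over Q (because 494 is not a perfect cube, so h has no rational root, and a monic cubic with no rational root is irreducible), g is also irreducible (irreducibility is preserved under the substitution x → x + 17). Hence m_α(x) = x^3 + 51x^2 + 867x + 4419.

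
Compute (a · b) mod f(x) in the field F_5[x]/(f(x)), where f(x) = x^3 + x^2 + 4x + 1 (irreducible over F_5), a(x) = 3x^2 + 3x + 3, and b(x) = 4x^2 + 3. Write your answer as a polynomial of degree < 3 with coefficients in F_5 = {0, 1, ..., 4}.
a · b ≡ 3x^2 + 2x + 4 (mod f(x))

Multiply in F_5[x]: a(x)·b(x) = (3x^2 + 3x + 3)·(4x^2 + 3) = 2x^4 + 2x^3 + x^2 + 4x + 4. This has degree ≥ 3, so divide by f(x) over F_5: 2x^4 + 2x^3 + x^2 + 4x + 4 = (2x)·(x^3 + x^2 + 4x + 1) + (3x^2 + 2x + 4). Hence a·b ≡ 3x^2 + 2x + 4 (mod f). (F_5[x]/(f) is a field with 5^3 = 125 elements since f is irreducible of degree 3.)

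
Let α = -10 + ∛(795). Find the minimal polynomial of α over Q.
m_α(x) = x^3 + 30x^2 + 300x + 205

Set β = α + 10 = ∛(795), so β^3 = 795. Then (α + 10)^3 - 795 = 0, i.e. α is a root of g(x) = (x + 10)^3 - 795 = x^3 + 30x^2 + 300x + 205. Since g(x) = h(x + 10) where h(x) = x^3 - 795, and h is irreducible over Q (because 795 is not a perfect cube, so h has no rational root, and a monic cubic with no rational root is irreducible), g is also irreducible (irreducibility is preserved under the substitution x → x + 10). Hence m_α(x) = x^3 + 30x^2 + 300x + 205.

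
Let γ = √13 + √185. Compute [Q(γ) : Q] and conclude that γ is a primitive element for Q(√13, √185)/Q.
[Q(γ) : Q] = 4 (equivalently, Q(γ) = Q(√13, √185))

Obviously Q(γ) ⊆ Q(√13, √185), and [Q(√13, √185):Q] = 4 (since 13, 185 are distinct squarefree integers > 1 with 2405 not a perfect square). To show equality we compute the minimal polynomial of γ. From γ = √13 + √185: γ^2 = 13 + 2√(2405) + 185 = 198 + 2√(2405), so γ^2 - 198 = 2√(2405); squaring, (γ^2 - 198)^2 = 4·2405, i.e. γ^4 - 396γ^2 + 39204 - 9620 = 0, i.e. γ^4 - 396γ^2 + 29584 = 0. So γ is a root of x^4 - 396x^2 + 29584. This polynomial is irreducible over Q: it has no rational root (each ±√13 ± √185 is irrational), and any factorization into two quadratics over Q would force √(2405) ∈ Q (pairing opposite roots) or √13, √185 ∈ Q (other pairings), all impossible. Hence [Q(γ):Q] = 4 = [Q(√13, √185):Q], so Q(γ) = Q(√13, √185).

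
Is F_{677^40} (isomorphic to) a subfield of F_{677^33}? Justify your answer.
No: F_{677^40} is not a subfield of F_{677^33}

F_{p^m} embeds in F_{p^n} iff m | n. Here 40 ∤ 33 (since 33 = 0·40 + 33 with remainder 33 ≠ 0), so F_{677^40} is not a subfield of F_{677^33}. Equivalently: if it were, the tower law would give 40 = [F_{677^40}:F_677] dividing [F_{677^33}:F_677] = 33, contradiction.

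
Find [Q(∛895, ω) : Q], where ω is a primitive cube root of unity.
[Q(∛895, ω) : Q] = 6

[Q(∛895):Q] = 3 (min poly x^3 - 895, irreducible since 895 is not a perfect cube). [Q(ω):Q] = 2 (min poly x^2 + x + 1). Since Q(∛895) ⊂ R and ω ∉ R, we have ω ∉ Q(∛895), so x^2 + x + 1 remains irreducible over Q(∛895) and [Q(∛895, ω) : Q(∛895)] = 2. By the tower law, [Q(∛895, ω) : Q] = 3 · 2 = 6. (In fact Q(∛895, ω) is the splitting field of x^3 - 895 over Q.)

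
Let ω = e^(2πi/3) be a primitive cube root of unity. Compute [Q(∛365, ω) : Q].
[Q(∛365, ω) : Q] = 6

[Q(∛365):Q] = 3 (min poly x^3 - 365, irreducible since 365 is not a perfect cube). [Q(ω):Q] = 2 (min poly x^2 + x + 1). Since Q(∛365) ⊂ R and ω ∉ R, we have ω ∉ Q(∛365), so x^2 + x + 1 remains irreducible over Q(∛365) and [Q(∛365, ω) : Q(∛365)] = 2. By the tower law, [Q(∛365, ω) : Q] = 3 · 2 = 6. (In fact Q(∛365, ω) is the splitting field of x^3 - 365 over Q.)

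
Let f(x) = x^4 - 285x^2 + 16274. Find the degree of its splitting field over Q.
[K : Q] = 4

Solving the quadratic in x^2: x^2 = (285 ± √(285^2 - 4·16274))/2 = (285 ± √16129)/2 = (285 ± 127)/2, giving x^2 = 79 or x^2 = 206. So f(x) = (x^2 - 79)(x^2 - 206) and the roots of f are ±√79, ±√206. Hence the splitting field is K = Q(√79, √206). Since 79 and 206 are distinct squarefree integers > 1, their product 16274 is not a perfect square, so √206 ∉ Q(√79). By the tower law [K:Q] = [Q(√79,√206):Q(√79)] · [Q(√79):Q] = 2 · 2 = 4.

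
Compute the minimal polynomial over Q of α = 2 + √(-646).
m_α(x) = x^2 - 4x + 650

From α - 2 = √(-646), squaring gives (α - 2)^2 = -646, i.e. α^2 - 4α + 4 = -646, so α^2 - 4α + 650 = 0. The discriminant of x^2 - 4x + 650 is (-4)^2 - 4·(650) = 16 - 2600 = -2584, and 4·(-646) is not a perfect square in Q since -646 is squarefree and ≠ 1. Hence x^2 - 4x + 650 is irreducible over Q and is the minimal polynomial of α.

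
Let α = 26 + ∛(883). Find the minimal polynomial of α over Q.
m_α(x) = x^3 - 78x^2 + 2028x - 18459

Set β = α - 26 = ∛(883), so β^3 = 883. Then (α - 26)^3 - 883 = 0, i.e. α is a root of g(x) = (x - 26)^3 - 883 = x^3 - 78x^2 + 2028x - 18459. Since g(x) = h(x - 26) where h(x) = x^3 - 883, and h is irreducible over Q (because 883 is not a perfect cube, so h has no rational root, and a monic cubic with no rational root is irreducible), g is also irreducible (irreducibility is preserved under the substitution x → x - 26). Hence m_α(x) = x^3 - 78x^2 + 2028x - 18459.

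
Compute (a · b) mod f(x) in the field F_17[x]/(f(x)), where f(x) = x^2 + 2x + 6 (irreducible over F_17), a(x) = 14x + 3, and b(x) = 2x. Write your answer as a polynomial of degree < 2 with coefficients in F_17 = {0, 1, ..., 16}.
a · b ≡ x + 2 (mod f(x))

Multiply in F_17[x]: a(x)·b(x) = (14x + 3)·(2x) = 11x^2 + 6x. This has degree ≥ 2, so divide by f(x) over F_17: 11x^2 + 6x = (11)·(x^2 + 2x + 6) + (x + 2). Hence a·b ≡ x + 2 (mod f). (F_17[x]/(f) is a field with 17^2 = 289 elements since f is irreducible of degree 2.)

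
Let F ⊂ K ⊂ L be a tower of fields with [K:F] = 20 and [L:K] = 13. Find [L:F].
[L:F] = 260

The tower law says that for any tower of field extensions F ⊂ K ⊂ L with finite degrees, [L:F] = [L:K] · [K:F]. Here this gives [L:F] = 13 · 20 = 260.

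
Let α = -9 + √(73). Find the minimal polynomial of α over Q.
m_α(x) = x^2 + 18x + 8

From α + 9 = √(73), squaring gives (α + 9)^2 = 73, i.e. α^2 + 18α + 81 = 73, so α^2 + 18α + 8 = 0. The discriminant of x^2 + 18x + 8 is (18)^2 - 4·(8) = 324 - 32 = 292, and 4·(73) is not a perfect square in Q since 73 is squarefree and ≠ 1. Hence x^2 + 18x + 8 is irreducible over Q and is the minimal polynomial of α.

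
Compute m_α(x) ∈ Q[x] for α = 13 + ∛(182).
m_α(x) = x^3 - 39x^2 + 507x - 2379

Set β = α - 13 = ∛(182), so β^3 = 182. Then (α - 13)^3 - 182 = 0, i.e. α is a root of g(x) = (x - 13)^3 - 182 = x^3 - 39x^2 + 507x - 2379. Since g(x) = h(x - 13) where h(x) = x^3 - 182, and h is irreducible over Q (because 182 is not a perfect cube, so h has no rational root, and a monic cubic with no rational root is irreducible), g is also irreducible (irreducibility is preserved under the substitution x → x - 13). Hence m_α(x) = x^3 - 39x^2 + 507x - 2379.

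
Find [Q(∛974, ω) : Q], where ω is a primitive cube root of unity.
[Q(∛974, ω) : Q] = 6

[Q(∛974):Q] = 3 (min poly x^3 - 974, irreducible since 974 is not a perfect cube). [Q(ω):Q] = 2 (min poly x^2 + x + 1). Since Q(∛974) ⊂ R and ω ∉ R, we have ω ∉ Q(∛974), so x^2 + x + 1 remains irreducible over Q(∛974) and [Q(∛974, ω) : Q(∛974)] = 2. By the tower law, [Q(∛974, ω) : Q] = 3 · 2 = 6. (In fact Q(∛974, ω) is the splitting field of x^3 - 974 over Q.)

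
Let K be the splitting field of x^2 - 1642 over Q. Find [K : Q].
[K : Q] = 2

f(x) = x^2 - 1642 factors as (x - √1642)(x + √1642). The splitting field is K = Q(√1642). Since 1642 is squarefree and > 1, it is not a perfect square, so x^2 - 1642 is irreducible over Q and [Q(√1642) : Q] = 2. Hence [K : Q] = 2.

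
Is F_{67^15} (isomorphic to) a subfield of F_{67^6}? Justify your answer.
No: F_{67^15} is not a subfield of F_{67^6}

F_{p^m} embeds in F_{p^n} iff m | n. Here 15 ∤ 6 (since 6 = 0·15 + 6 with remainder 6 ≠ 0), so F_{67^15} is not a subfield of F_{67^6}. Equivalently: if it were, the tower law would give 15 = [F_{67^15}:F_67] dividing [F_{67^6}:F_67] = 6, contradiction.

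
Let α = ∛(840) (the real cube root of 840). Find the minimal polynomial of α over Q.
m_α(x) = x^3 - 840

α satisfies α^3 = 840, so x^3 - 840 annihilates α. By the rational root test, a rational root p/q (in lowest terms) of x^3 - 840 would satisfy p^3 = 840 q^3, forcing q = 1 and p^3 = 840; but 840 is not a perfect cube, contradiction. A monic cubic over Q with no rational root is irreducible (any nontrivial factorization would include a linear factor). Hence x^3 - 840 is the minimal polynomial of α, and in particular [Q(α):Q] = 3.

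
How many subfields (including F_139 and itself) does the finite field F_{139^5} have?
F_{139^5} has 2 subfields

The subfields of F_{p^n} are exactly the fields F_{p^d} for d | n (each is the fixed field of the unique index-d subgroup of Gal(F_{p^n}/F_p) ≅ Z/nZ). The divisors of n = 5 are {1, 5}, giving 2 subfields: F_{139^1}, F_{139^5}.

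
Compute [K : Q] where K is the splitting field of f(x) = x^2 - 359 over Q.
[K : Q] = 2

f(x) = x^2 - 359 factors as (x - √359)(x + √359). The splitting field is K = Q(√359). Since 359 is squarefree and > 1, it is not a perfect square, so x^2 - 359 is irreducible over Q and [Q(√359) : Q] = 2. Hence [K : Q] = 2.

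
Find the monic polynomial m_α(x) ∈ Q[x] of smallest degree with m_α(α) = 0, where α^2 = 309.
m_α(x) = x^2 - 309

α satisfies α^2 - 309 = 0, so x^2 - 309 annihilates α. Since d = 309 is squarefree and ≠ 1, it is not a perfect square in Q, so x^2 - 309 has no rational root and is therefore irreducible over Q (a degree-2 polynomial over a field is irreducible iff it has no root). Hence m_α(x) = x^2 - 309.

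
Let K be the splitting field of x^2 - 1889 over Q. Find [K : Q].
[K : Q] = 2

f(x) = x^2 - 1889 factors as (x - √1889)(x + √1889). The splitting field is K = Q(√1889). Since 1889 is squarefree and > 1, it is not a perfect square, so x^2 - 1889 is irreducible over Q and [Q(√1889) : Q] = 2. Hence [K : Q] = 2.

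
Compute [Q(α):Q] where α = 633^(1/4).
[Q(α):Q] = 4

α is a root of x^4 - 633. By Eisenstein's criterion at the prime p = 3 (which divides the constant term 633 but p^2 = 9 does not, since 633 is squarefree), x^4 - 633 is irreducible over Q. Hence [Q(α):Q] = 4.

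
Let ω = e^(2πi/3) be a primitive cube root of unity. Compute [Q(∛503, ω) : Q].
[Q(∛503, ω) : Q] = 6

[Q(∛503):Q] = 3 (min poly x^3 - 503, irreducible since 503 is not a perfect cube). [Q(ω):Q] = 2 (min poly x^2 + x + 1). Since Q(∛503) ⊂ R and ω ∉ R, we have ω ∉ Q(∛503), so x^2 + x + 1 remains irreducible over Q(∛503) and [Q(∛503, ω) : Q(∛503)] = 2. By the tower law, [Q(∛503, ω) : Q] = 3 · 2 = 6. (In fact Q(∛503, ω) is the splitting field of x^3 - 503 over Q.)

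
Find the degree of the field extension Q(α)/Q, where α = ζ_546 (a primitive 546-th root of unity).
[Q(α):Q] = 144

The minimal polynomial of ζ_546 over Q is the 546-th cyclotomic polynomial Φ_546(x), which is irreducible over Q and has degree φ(546) = 144. Hence [Q(α):Q] = φ(546) = 144.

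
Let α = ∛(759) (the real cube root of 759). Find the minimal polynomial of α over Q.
m_α(x) = x^3 - 759

α satisfies α^3 = 759, so x^3 - 759 annihilates α. By the rational root test, a rational root p/q (in lowest terms) of x^3 - 759 would satisfy p^3 = 759 q^3, forcing q = 1 and p^3 = 759; but 759 is not a perfect cube, contradiction. A monic cubic over Q with no rational root is irreducible (any nontrivial factorization would include a linear factor). Hence x^3 - 759 is the minimal polynomial of α, and in particular [Q(α):Q] = 3.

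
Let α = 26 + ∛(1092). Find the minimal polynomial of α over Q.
m_α(x) = x^3 - 78x^2 + 2028x - 18668

Set β = α - 26 = ∛(1092), so β^3 = 1092. Then (α - 26)^3 - 1092 = 0, i.e. α is a root of g(x) = (x - 26)^3 - 1092 = x^3 - 78x^2 + 2028x - 18668. Since g(x) = h(x - 26) where h(x) = x^3 - 1092, and h is irreducible over Q (because 1092 is not a perfect cube, so h has no rational root, and a monic cubic with no rational root is irreducible), g is also irreducible (irreducibility is preserved under the substitution x → x - 26). Hence m_α(x) = x^3 - 78x^2 + 2028x - 18668.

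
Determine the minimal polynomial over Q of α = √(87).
m_α(x) = x^2 - 87

α satisfies α^2 - 87 = 0, so x^2 - 87 annihilates α. Since d = 87 is squarefree and ≠ 1, it is not a perfect square in Q, so x^2 - 87 has no rational root and is therefore irreducible over Q (a degree-2 polynomial over a field is irreducible iff it has no root). Hence m_α(x) = x^2 - 87.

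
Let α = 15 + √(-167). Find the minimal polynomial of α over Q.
m_α(x) = x^2 - 30x + 392

From α - 15 = √(-167), squaring gives (α - 15)^2 = -167, i.e. α^2 - 30α + 225 = -167, so α^2 - 30α + 392 = 0. The discriminant of x^2 - 30x + 392 is (-30)^2 - 4·(392) = 900 - 1568 = -668, and 4·(-167) is not a perfect square in Q since -167 is squarefree and ≠ 1. Hence x^2 - 30x + 392 is irreducible over Q and is the minimal polynomial of α.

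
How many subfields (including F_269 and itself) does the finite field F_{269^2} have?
F_{269^2} has 2 subfields

The subfields of F_{p^n} are exactly the fields F_{p^d} for d | n (each is the fixed field of the unique index-d subgroup of Gal(F_{p^n}/F_p) ≅ Z/nZ). The divisors of n = 2 are {1, 2}, giving 2 subfields: F_{269^1}, F_{269^2}.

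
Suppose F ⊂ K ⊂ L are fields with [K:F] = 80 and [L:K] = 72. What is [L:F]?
[L:F] = 5760

The tower law says that for any tower of field extensions F ⊂ K ⊂ L with finite degrees, [L:F] = [L:K] · [K:F]. Here this gives [L:F] = 72 · 80 = 5760.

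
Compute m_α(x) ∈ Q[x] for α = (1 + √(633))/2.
m_α(x) = x^2 - x - 158

From 2α - 1 = √(633), squaring gives (2α - 1)^2 = 633, i.e. 4α^2 - 4α + 1 = 633, so α^2 - α + (1 - 633)/4 = 0. Since 633 ≡ 1 (mod 4), (1 - 633)/4 = -158 ∈ Z. The polynomial x^2 - x - 158 has discriminant 1 - 4·(-158) = 633, which is not a perfect square in Q (d = 633 is squarefree and ≠ 1), so x^2 - x - 158 is irreducible over Q. It is the minimal polynomial of α.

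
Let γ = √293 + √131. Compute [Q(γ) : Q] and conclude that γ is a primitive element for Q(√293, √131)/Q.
[Q(γ) : Q] = 4 (equivalently, Q(γ) = Q(√293, √131))

Obviously Q(γ) ⊆ Q(√293, √131), and [Q(√293, √131):Q] = 4 (since 293, 131 are distinct squarefree integers > 1 with 38383 not a perfect square). To show equality we compute the minimal polynomial of γ. From γ = √293 + √131: γ^2 = 293 + 2√(38383) + 131 = 424 + 2√(38383), so γ^2 - 424 = 2√(38383); squaring, (γ^2 - 424)^2 = 4·38383, i.e. γ^4 - 848γ^2 + 179776 - 153532 = 0, i.e. γ^4 - 848γ^2 + 26244 = 0. So γ is a root of x^4 - 848x^2 + 26244. This polynomial is irreducible over Q: it has no rational root (each ±√293 ± √131 is irrational), and any factorization into two quadratics over Q would force √(38383) ∈ Q (pairing opposite roots) or √293, √131 ∈ Q (other pairings), all impossible. Hence [Q(γ):Q] = 4 = [Q(√293, √131):Q], so Q(γ) = Q(√293, √131).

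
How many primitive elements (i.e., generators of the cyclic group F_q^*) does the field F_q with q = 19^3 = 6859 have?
There are φ(6858) = 2268 primitive elements

F_q^* is cyclic of order q - 1 = 6858. A cyclic group of order m has exactly φ(m) generators. Here m = 6858 = 2 · 3^3 · 127, so the number of primitive elements is φ(6858) = 2268.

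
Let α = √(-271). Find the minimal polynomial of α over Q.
m_α(x) = x^2 + 271

α satisfies α^2 + 271 = 0, so x^2 + 271 annihilates α. Since d = -271 is squarefree and ≠ 1, it is not a perfect square in Q, so x^2 + 271 has no rational root and is therefore irreducible over Q (a degree-2 polynomial over a field is irreducible iff it has no root). Hence m_α(x) = x^2 + 271.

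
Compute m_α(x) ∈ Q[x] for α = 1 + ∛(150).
m_α(x) = x^3 - 3x^2 + 3x - 151

Set β = α - 1 = ∛(150), so β^3 = 150. Then (α - 1)^3 - 150 = 0, i.e. α is a root of g(x) = (x - 1)^3 - 150 = x^3 - 3x^2 + 3x - 151. Since g(x) = h(x - 1) where h(x) = x^3 - 150, and h is irreducible over Q (because 150 is not a perfect cube, so h has no rational root, and a monic cubic with no rational root is irreducible), g is also irreducible (irreducibility is preserved under the substitution x → x - 1). Hence m_α(x) = x^3 - 3x^2 + 3x - 151.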